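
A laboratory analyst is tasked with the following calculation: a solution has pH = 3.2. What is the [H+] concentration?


[H+] = 10^(-pH) = 10^(-3.2)
= 6.31×10^-4 M

6.31×10^-4 M


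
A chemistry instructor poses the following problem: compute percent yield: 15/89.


% yield = actual/theoretical × 100
= 15/89 × 100
= 16.85%

16.85%


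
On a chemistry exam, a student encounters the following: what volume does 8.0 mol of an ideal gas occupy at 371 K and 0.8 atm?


PV = nRT  (R = 0.08206 L·atm/(mol·K))
V = nRT/P = 8.0×0.08206×371/0.8
= 304.443 L

304.443 L


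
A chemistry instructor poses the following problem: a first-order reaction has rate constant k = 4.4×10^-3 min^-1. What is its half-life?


t½ = ln2/k = 0.693147/(4.4×10^-3 min^-1)
= 157.5 min

157.5 min


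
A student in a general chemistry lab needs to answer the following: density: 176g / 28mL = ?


ρ = mass/volume
= 176/28
= 6.286 g/mL

6.286 g/mL


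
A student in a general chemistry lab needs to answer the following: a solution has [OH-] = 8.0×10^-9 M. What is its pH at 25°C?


pOH = -log10([OH-]) = -log10(8.0×10^-9)
= 9 - log10(8.0) = 8.1
pH = 14 - pOH = 14 - 8.1 = 5.9

5.9


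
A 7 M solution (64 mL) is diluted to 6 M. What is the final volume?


C1V1 = C2V2
7 × 64 = 6 × V2
V2 = 448/6 = 74.67 mL

74.67 mL


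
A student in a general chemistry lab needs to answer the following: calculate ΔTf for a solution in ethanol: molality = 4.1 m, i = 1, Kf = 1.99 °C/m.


ΔTf = Kf × m × i
= 1.99 × 4.1 × 1
= 8.159 °C

8.159 °C


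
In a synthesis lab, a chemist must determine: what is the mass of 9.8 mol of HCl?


M(HCl) = 36.46 g/mol
mass = n × M = 9.8 × 36.46 = 357.31 g

357.31 g


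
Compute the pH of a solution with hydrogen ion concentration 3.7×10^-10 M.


pH = -log10([H+]) = -log10(3.7×10^-10)
= 10 - log10(3.7)
= 10 - 0.57
= 9.43

9.43


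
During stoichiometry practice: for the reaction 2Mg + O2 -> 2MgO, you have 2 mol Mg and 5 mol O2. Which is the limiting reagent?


Mole ratio available / coefficient:
  Mg: 2/2 = 1.000
  O2: 5/1 = 5.000
Smaller ratio is limiting.

Mg


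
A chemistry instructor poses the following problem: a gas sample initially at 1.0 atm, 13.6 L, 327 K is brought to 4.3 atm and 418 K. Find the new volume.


P1V1/T1 = P2V2/T2
V2 = P1V1T2/(T1P2)
= 1.0×13.6×418/(327×4.3)
= 4.043 L

4.043 L


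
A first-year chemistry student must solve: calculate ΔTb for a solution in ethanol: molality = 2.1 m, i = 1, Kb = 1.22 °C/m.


ΔTb = Kb × m × i
= 1.22 × 2.1 × 1
= 2.562 °C

2.562 °C


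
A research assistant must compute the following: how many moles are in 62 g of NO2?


M(NO2) = 46.01 g/mol
n = mass/M = 62/46.01 = 1.3475 mol

1.3475 mol


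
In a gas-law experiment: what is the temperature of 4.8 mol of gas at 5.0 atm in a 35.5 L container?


PV = nRT  (R = 0.08206 L·atm/(mol·K))
T = PV/(nR) = 5.0×35.5/(4.8×0.08206)
= 177.50/0.393888
= 450.64 K

450.64 K


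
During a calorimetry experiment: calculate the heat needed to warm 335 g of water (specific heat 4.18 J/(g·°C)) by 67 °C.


q = mcΔT = 335 × 4.18 × 67
= 93820.10 J

93820.10 J


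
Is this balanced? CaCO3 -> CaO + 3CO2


Equation: CaCO3 -> CaO + 3CO2
Check atoms: C: 1≠3, Ca: 1=1, O: 3≠7
Not balanced

No, not balanced


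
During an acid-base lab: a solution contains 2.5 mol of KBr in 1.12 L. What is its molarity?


M = n/V = 2.5/1.12 = 2.232 mol/L

2.232 M


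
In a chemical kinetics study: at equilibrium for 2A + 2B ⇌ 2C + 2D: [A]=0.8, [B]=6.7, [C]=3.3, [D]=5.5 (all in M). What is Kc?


Kc = [C]^2[D]^2/([A]^2[B]^2)
= (3.3^2 × 5.5^2)/(0.8^2 × 6.7^2)
= 329.4225/28.7296
= 11.47

11.47


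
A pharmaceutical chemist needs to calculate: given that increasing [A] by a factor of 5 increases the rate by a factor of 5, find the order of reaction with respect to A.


rate ∝ [A]^n
5^n = 5 → n = 1
Order in A: 1

1


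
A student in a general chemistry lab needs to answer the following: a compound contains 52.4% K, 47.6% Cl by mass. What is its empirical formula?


Assume 100 g sample. Moles of each element:
  K: 52.4/39.1 = 1.34 mol
  Cl: 47.6/35.45 = 1.343 mol
Divide by smallest (1.34):
  K: 1.34/1.34 = 1.0
  Cl: 1.343/1.34 = 1.0
Empirical formula: KCl

KCl


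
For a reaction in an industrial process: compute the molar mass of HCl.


M(HCl) = 1×1.008 + 1×35.45
= 1.01 + 35.45
= 36.46 g/mol

36.46 g/mol


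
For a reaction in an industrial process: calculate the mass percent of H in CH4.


M(CH4) = 1×12.01 + 4×1.008 = 16.042 g/mol
Mass of H = 4 × 1.008 = 4.032 g/mol
% H = 4.032/16.042 × 100 = 25.13%

25.13%


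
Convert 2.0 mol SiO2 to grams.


M(SiO2) = 60.09 g/mol
mass = n × M = 2.0 × 60.09 = 120.18 g

120.18 g


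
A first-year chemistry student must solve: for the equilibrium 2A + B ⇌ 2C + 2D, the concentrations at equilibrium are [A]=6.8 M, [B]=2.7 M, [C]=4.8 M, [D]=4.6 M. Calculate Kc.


Kc = [C]^2[D]^2/([A]^2[B])
= (4.8^2 × 4.6^2)/(6.8^2 × 2.7^1)
= 487.5264/124.848
= 3.905

3.905


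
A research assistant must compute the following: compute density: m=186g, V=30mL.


ρ = mass/volume
= 186/30
= 6.2 g/mL

6.2 g/mL


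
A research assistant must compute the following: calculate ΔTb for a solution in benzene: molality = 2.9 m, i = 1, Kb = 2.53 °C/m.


ΔTb = Kb × m × i
= 2.53 × 2.9 × 1
= 7.337 °C

7.337 °C


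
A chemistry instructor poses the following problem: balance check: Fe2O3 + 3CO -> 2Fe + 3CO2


Equation: Fe2O3 + 3CO -> 2Fe + 3CO2
Check atoms: C: 3=3, Fe: 2=2, O: 6=6
Balanced

Yes, balanced


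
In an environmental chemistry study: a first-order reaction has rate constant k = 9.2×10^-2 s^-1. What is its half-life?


t½ = ln2/k = 0.693147/(9.2×10^-2 s^-1)
= 7.534 s

7.534 s


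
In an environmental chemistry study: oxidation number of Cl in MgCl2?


halide: -1
Oxidation number: -1

-1


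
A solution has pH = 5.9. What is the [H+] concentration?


[H+] = 10^(-pH) = 10^(-5.9)
= 1.26×10^-6 M

1.26×10^-6 M


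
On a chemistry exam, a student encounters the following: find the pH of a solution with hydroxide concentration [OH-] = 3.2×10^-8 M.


pOH = -log10([OH-]) = -log10(3.2×10^-8)
= 8 - log10(3.2) = 7.49
pH = 14 - pOH = 14 - 7.49 = 6.51

6.51


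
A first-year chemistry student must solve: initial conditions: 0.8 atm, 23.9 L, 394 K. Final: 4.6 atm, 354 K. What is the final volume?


P1V1/T1 = P2V2/T2
V2 = P1V1T2/(T1P2)
= 0.8×23.9×354/(394×4.6)
= 3.735 L

3.735 L


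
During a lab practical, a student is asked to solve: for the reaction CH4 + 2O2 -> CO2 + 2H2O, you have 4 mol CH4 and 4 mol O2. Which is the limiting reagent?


Mole ratio available / coefficient:
  CH4: 4/1 = 4.000
  O2: 4/2 = 2.000
Smaller ratio is limiting.

O2


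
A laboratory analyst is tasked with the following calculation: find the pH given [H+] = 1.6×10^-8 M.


pH = -log10([H+]) = -log10(1.6×10^-8)
= 8 - log10(1.6)
= 8 - 0.2
= 7.8

7.8


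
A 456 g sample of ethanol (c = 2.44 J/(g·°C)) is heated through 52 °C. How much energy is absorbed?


q = mcΔT = 456 × 2.44 × 52
= 57857.28 J

57857.28 J


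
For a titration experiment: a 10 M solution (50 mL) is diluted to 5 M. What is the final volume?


C1V1 = C2V2
10 × 50 = 5 × V2
V2 = 500/5 = 100.0 mL

100.0 mL


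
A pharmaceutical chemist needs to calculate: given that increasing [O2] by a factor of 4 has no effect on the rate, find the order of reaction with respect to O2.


rate ∝ [O2]^n
rate ∝ [O2]^0
Order in O2: 0

0


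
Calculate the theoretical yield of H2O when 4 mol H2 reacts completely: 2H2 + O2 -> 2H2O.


Mole ratio H2O:H2 = 2:2
n(H2O) = 4 × 2/2 = 4.000 mol
mass = 4.000 × 18.02 = 72.08 g

72.08 g


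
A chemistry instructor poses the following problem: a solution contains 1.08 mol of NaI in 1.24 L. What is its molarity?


M = n/V = 1.08/1.24 = 0.871 mol/L

0.871 M


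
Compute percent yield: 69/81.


% yield = actual/theoretical × 100
= 69/81 × 100
= 85.19%

85.19%


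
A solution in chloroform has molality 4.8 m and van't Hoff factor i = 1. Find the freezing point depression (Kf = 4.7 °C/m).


ΔTf = Kf × m × i
= 4.7 × 4.8 × 1
= 22.56 °C

22.56 °C


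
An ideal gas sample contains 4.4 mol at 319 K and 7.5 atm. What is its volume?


PV = nRT  (R = 0.08206 L·atm/(mol·K))
V = nRT/P = 4.4×0.08206×319/7.5
= 15.357 L

15.357 L


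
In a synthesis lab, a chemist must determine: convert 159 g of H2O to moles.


M(H2O) = 18.02 g/mol
n = mass/M = 159/18.02 = 8.8235 mol

8.8235 mol


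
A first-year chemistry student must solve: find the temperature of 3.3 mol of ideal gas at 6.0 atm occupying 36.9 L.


PV = nRT  (R = 0.08206 L·atm/(mol·K))
T = PV/(nR) = 6.0×36.9/(3.3×0.08206)
= 221.40/0.270798
= 817.58 K

817.58 K


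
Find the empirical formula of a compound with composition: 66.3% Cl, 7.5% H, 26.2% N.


Assume 100 g sample. Moles of each element:
  Cl: 66.3/35.45 = 1.87 mol
  H: 7.5/1.008 = 7.44 mol
  N: 26.2/14.01 = 1.87 mol
Divide by smallest (1.87):
  Cl: 1.87/1.87 = 1.0
  H: 7.44/1.87 = 3.98
  N: 1.87/1.87 = 1.0
Empirical formula: NH4Cl

NH4Cl


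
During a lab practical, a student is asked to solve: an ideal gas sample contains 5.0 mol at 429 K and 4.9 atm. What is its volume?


PV = nRT  (R = 0.08206 L·atm/(mol·K))
V = nRT/P = 5.0×0.08206×429/4.9
= 35.922 L

35.922 L


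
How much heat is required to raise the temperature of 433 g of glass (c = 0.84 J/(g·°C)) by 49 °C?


q = mcΔT = 433 × 0.84 × 49
= 17822.28 J

17822.28 J


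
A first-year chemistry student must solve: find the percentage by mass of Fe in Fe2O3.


M(Fe2O3) = 2×55.85 + 3×16.0 = 159.70 g/mol
Mass of Fe = 2 × 55.85 = 111.70 g/mol
% Fe = 111.70/159.70 × 100 = 69.94%

69.94%


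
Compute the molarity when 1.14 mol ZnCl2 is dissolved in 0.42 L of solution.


M = n/V = 1.14/0.42 = 2.714 mol/L

2.714 M


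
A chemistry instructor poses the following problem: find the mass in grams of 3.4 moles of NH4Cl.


M(NH4Cl) = 53.49 g/mol
mass = n × M = 3.4 × 53.49 = 181.87 g

181.87 g


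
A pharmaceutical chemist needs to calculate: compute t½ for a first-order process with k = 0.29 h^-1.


t½ = ln2/k = 0.693147/(0.29 h^-1)
= 2.390 h

2.390 h


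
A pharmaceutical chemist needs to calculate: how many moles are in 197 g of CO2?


M(CO2) = 44.01 g/mol
n = mass/M = 197/44.01 = 4.4763 mol

4.4763 mol


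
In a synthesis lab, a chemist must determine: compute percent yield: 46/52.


% yield = actual/theoretical × 100
= 46/52 × 100
= 88.46%

88.46%


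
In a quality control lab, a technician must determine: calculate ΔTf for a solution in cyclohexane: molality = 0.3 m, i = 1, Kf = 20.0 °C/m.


ΔTf = Kf × m × i
= 20.0 × 0.3 × 1
= 6.0 °C

6.0 °C


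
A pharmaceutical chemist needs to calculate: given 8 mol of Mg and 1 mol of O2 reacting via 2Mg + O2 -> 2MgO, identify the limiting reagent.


Mole ratio available / coefficient:
  Mg: 8/2 = 4.000
  O2: 1/1 = 1.000
Smaller ratio is limiting.

O2


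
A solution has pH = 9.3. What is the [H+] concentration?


[H+] = 10^(-pH) = 10^(-9.3)
= 5.01×10^-10 M

5.01×10^-10 M


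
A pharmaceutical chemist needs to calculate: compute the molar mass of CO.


M(CO) = 1×12.01 + 1×16.0
= 12.01 + 16.0
= 28.01 g/mol

28.01 g/mol


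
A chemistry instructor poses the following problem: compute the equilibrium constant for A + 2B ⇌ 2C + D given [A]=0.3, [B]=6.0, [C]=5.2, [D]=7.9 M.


Kc = [C]^2[D]/([A][B]^2)
= (5.2^2 × 7.9^1)/(0.3^1 × 6.0^2)
= 213.616/10.8
= 19.78

19.78


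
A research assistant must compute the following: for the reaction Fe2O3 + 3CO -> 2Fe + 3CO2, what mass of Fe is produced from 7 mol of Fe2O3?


Mole ratio Fe:Fe2O3 = 2:1
n(Fe) = 7 × 2/1 = 14.000 mol
mass = 14.000 × 55.85 = 781.9 g

781.9 g


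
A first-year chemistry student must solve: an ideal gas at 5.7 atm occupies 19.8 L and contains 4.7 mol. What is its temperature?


PV = nRT  (R = 0.08206 L·atm/(mol·K))
T = PV/(nR) = 5.7×19.8/(4.7×0.08206)
= 112.86/0.385682
= 292.62 K

292.62 K


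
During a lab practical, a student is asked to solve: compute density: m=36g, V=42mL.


ρ = mass/volume
= 36/42
= 0.857 g/mL

0.857 g/mL


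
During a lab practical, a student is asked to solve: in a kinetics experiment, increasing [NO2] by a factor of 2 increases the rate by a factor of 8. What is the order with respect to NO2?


rate ∝ [NO2]^n
2^n = 8 → n = 3
Order in NO2: 3

3


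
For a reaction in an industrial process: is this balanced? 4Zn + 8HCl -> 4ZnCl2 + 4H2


Equation: 4Zn + 8HCl -> 4ZnCl2 + 4H2
Check atoms: Cl: 8=8, H: 8=8, Zn: 4=4
Balanced

Yes, balanced


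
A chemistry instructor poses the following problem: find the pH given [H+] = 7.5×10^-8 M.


pH = -log10([H+]) = -log10(7.5×10^-8)
= 8 - log10(7.5)
= 8 - 0.88
= 7.12

7.12


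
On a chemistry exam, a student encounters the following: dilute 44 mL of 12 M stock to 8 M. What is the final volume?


C1V1 = C2V2
12 × 44 = 8 × V2
V2 = 528/8 = 66.0 mL

66.0 mL


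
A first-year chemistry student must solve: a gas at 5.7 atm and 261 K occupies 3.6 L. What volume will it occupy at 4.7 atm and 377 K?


P1V1/T1 = P2V2/T2
V2 = P1V1T2/(T1P2)
= 5.7×3.6×377/(261×4.7)
= 6.306 L

6.306 L


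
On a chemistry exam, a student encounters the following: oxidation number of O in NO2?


O is usually -2
Oxidation number: -2

-2


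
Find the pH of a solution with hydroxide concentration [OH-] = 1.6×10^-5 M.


pOH = -log10([OH-]) = -log10(1.6×10^-5)
= 5 - log10(1.6) = 4.8
pH = 14 - pOH = 14 - 4.8 = 9.2

9.2


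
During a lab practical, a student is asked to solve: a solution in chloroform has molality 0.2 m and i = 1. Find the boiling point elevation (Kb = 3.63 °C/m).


ΔTb = Kb × m × i
= 3.63 × 0.2 × 1
= 0.726 °C

0.726 °C


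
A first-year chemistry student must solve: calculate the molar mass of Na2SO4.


M(Na2SO4) = 2×22.99 + 1×32.07 + 4×16.0
= 45.98 + 32.07 + 64.0
= 142.05 g/mol

142.05 g/mol


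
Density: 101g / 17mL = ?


ρ = mass/volume
= 101/17
= 5.941 g/mL

5.941 g/mL


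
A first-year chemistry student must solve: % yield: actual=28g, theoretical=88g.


% yield = actual/theoretical × 100
= 28/88 × 100
= 31.82%

31.82%


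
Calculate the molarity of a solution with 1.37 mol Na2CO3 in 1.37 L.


M = n/V = 1.37/1.37 = 1.000 mol/L

1.000 M


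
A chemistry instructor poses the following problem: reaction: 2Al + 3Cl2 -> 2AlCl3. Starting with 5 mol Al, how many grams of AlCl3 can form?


Mole ratio AlCl3:Al = 2:2
n(AlCl3) = 5 × 2/2 = 5.000 mol
mass = 5.000 × 133.33 = 666.65 g

666.65 g


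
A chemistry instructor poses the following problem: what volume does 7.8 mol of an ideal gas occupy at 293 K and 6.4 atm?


PV = nRT  (R = 0.08206 L·atm/(mol·K))
V = nRT/P = 7.8×0.08206×293/6.4
= 29.303 L

29.303 L


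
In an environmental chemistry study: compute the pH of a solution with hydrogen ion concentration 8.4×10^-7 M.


pH = -log10([H+]) = -log10(8.4×10^-7)
= 7 - log10(8.4)
= 7 - 0.92
= 6.08

6.08


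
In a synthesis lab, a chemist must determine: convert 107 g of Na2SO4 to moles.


M(Na2SO4) = 142.05 g/mol
n = mass/M = 107/142.05 = 0.7533 mol

0.7533 mol


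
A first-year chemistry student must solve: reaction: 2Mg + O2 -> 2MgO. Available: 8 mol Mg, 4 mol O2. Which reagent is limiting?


Mole ratio available / coefficient:
  Mg: 8/2 = 4.000
  O2: 4/1 = 4.000
Smaller ratio is limiting.

neither (stoichiometric); Mg and O2 are fully consumed


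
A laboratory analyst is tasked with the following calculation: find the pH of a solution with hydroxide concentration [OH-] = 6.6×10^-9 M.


pOH = -log10([OH-]) = -log10(6.6×10^-9)
= 9 - log10(6.6) = 8.18
pH = 14 - pOH = 14 - 8.18 = 5.82

5.82


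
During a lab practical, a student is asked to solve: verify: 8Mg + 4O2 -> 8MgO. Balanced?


Equation: 8Mg + 4O2 -> 8MgO
Check atoms: Mg: 8=8, O: 8=8
Balanced

Yes, balanced


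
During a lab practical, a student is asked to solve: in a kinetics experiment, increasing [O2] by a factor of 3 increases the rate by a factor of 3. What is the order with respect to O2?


rate ∝ [O2]^n
3^n = 3 → n = 1
Order in O2: 1

1


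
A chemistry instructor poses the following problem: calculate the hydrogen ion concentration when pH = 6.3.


[H+] = 10^(-pH) = 10^(-6.3)
= 5.01×10^-7 M

5.01×10^-7 M


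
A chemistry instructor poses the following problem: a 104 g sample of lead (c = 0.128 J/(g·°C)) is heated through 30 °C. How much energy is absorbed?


q = mcΔT = 104 × 0.128 × 30
= 399.36 J

399.36 J


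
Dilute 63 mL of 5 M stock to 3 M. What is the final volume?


C1V1 = C2V2
5 × 63 = 3 × V2
V2 = 315/3 = 105.0 mL

105.0 mL


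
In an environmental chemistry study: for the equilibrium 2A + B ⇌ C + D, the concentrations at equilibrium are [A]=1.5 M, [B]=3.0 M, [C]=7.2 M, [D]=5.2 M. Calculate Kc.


Kc = [C][D]/([A]^2[B])
= (7.2^1 × 5.2^1)/(1.5^2 × 3.0^1)
= 37.44/6.75
= 5.547

5.547


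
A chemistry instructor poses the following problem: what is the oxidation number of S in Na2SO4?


2(+1) + x + 4(-2) = 0, so x = +6
Oxidation number: +6

+6


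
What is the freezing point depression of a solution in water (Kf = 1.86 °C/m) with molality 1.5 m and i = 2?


ΔTf = Kf × m × i
= 1.86 × 1.5 × 2
= 5.58 °C

5.58 °C


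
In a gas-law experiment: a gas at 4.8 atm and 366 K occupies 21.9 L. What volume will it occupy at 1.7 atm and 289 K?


P1V1/T1 = P2V2/T2
V2 = P1V1T2/(T1P2)
= 4.8×21.9×289/(366×1.7)
= 48.826 L

48.826 L


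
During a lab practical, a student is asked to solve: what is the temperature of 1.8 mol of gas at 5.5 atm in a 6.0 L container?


PV = nRT  (R = 0.08206 L·atm/(mol·K))
T = PV/(nR) = 5.5×6.0/(1.8×0.08206)
= 33.00/0.147708
= 223.41 K

223.41 K


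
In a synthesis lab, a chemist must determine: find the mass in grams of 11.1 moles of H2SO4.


M(H2SO4) = 98.09 g/mol
mass = n × M = 11.1 × 98.09 = 1088.80 g

1088.80 g


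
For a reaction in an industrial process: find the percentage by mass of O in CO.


M(CO) = 1×12.01 + 1×16.0 = 28.01 g/mol
Mass of O = 1 × 16.0 = 16.00 g/mol
% O = 16.00/28.01 × 100 = 57.12%

57.12%


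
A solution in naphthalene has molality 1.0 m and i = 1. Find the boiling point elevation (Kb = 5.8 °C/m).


ΔTb = Kb × m × i
= 5.8 × 1.0 × 1
= 5.8 °C

5.8 °C


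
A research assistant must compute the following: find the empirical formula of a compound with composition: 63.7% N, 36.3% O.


Assume 100 g sample. Moles of each element:
  N: 63.7/14.01 = 4.547 mol
  O: 36.3/16.0 = 2.269 mol
Divide by smallest (2.269):
  N: 4.547/2.269 = 2.0
  O: 2.269/2.269 = 1.0
Empirical formula: N2O

N2O


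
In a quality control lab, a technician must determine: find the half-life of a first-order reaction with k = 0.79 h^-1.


t½ = ln2/k = 0.693147/(0.79 h^-1)
= 0.8774 h

0.8774 h


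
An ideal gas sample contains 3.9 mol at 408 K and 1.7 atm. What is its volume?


PV = nRT  (R = 0.08206 L·atm/(mol·K))
V = nRT/P = 3.9×0.08206×408/1.7
= 76.808 L

76.808 L


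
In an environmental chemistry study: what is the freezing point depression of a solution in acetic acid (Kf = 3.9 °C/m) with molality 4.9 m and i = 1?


ΔTf = Kf × m × i
= 3.9 × 4.9 × 1
= 19.11 °C

19.11 °C


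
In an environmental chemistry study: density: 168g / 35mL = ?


ρ = mass/volume
= 168/35
= 4.8 g/mL

4.8 g/mL


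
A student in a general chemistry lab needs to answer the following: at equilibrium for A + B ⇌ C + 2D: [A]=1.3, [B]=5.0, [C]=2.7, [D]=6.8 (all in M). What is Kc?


Kc = [C][D]^2/([A][B])
= (2.7^1 × 6.8^2)/(1.3^1 × 5.0^1)
= 124.848/6.5
= 19.21

19.21


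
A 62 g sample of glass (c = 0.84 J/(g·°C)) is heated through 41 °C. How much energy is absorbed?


q = mcΔT = 62 × 0.84 × 41
= 2135.28 J

2135.28 J


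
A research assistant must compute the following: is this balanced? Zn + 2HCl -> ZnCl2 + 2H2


Equation: Zn + 2HCl -> ZnCl2 + 2H2
Check atoms: Cl: 2=2, H: 2≠4, Zn: 1=1
Not balanced

No, not balanced


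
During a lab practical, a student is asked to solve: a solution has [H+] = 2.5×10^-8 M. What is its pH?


pH = -log10([H+]) = -log10(2.5×10^-8)
= 8 - log10(2.5)
= 8 - 0.4
= 7.6

7.6


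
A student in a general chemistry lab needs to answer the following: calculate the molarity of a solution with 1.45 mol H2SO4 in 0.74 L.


M = n/V = 1.45/0.74 = 1.959 mol/L

1.959 M


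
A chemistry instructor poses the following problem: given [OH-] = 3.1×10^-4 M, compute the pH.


pOH = -log10([OH-]) = -log10(3.1×10^-4)
= 4 - log10(3.1) = 3.51
pH = 14 - pOH = 14 - 3.51 = 10.49

10.49


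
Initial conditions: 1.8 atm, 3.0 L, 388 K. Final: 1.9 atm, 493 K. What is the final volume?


P1V1/T1 = P2V2/T2
V2 = P1V1T2/(T1P2)
= 1.8×3.0×493/(388×1.9)
= 3.611 L

3.611 L


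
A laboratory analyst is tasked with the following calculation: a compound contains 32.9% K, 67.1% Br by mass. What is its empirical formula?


Assume 100 g sample. Moles of each element:
  K: 32.9/39.1 = 0.841 mol
  Br: 67.1/79.9 = 0.84 mol
Divide by smallest (0.84):
  K: 0.841/0.84 = 1.0
  Br: 0.84/0.84 = 1.0
Empirical formula: KBr

KBr


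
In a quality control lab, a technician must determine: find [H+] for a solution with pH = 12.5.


[H+] = 10^(-pH) = 10^(-12.5)
= 3.16×10^-13 M

3.16×10^-13 M


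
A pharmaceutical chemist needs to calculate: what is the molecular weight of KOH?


M(KOH) = 1×39.1 + 1×16.0 + 1×1.008
= 39.1 + 16.0 + 1.01
= 56.11 g/mol

56.11 g/mol


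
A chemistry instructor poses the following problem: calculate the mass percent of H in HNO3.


M(HNO3) = 1×1.008 + 1×14.01 + 3×16.0 = 63.018 g/mol
Mass of H = 1 × 1.008 = 1.008 g/mol
% H = 1.008/63.018 × 100 = 1.60%

1.60%


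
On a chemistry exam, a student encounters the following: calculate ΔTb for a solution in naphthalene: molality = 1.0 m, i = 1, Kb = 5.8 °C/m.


ΔTb = Kb × m × i
= 5.8 × 1.0 × 1
= 5.8 °C

5.8 °C


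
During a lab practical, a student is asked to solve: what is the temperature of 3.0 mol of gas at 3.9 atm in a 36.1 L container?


PV = nRT  (R = 0.08206 L·atm/(mol·K))
T = PV/(nR) = 3.9×36.1/(3.0×0.08206)
= 140.79/0.246180
= 571.90 K

571.90 K


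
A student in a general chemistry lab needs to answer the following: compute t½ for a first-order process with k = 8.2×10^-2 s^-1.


t½ = ln2/k = 0.693147/(8.2×10^-2 s^-1)
= 8.453 s

8.453 s


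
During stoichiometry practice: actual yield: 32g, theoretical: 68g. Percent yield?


% yield = actual/theoretical × 100
= 32/68 × 100
= 47.06%

47.06%


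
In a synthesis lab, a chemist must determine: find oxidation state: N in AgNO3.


(+1) + x + 3(-2) = 0, so x = +5
Oxidation number: +5

+5


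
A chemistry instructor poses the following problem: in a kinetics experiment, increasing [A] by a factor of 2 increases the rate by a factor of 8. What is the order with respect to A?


rate ∝ [A]^n
2^n = 8 → n = 3
Order in A: 3

3


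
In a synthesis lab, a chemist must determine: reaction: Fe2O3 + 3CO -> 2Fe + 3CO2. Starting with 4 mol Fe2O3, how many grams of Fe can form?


Mole ratio Fe:Fe2O3 = 2:1
n(Fe) = 4 × 2/1 = 8.000 mol
mass = 8.000 × 55.85 = 446.8 g

446.8 g


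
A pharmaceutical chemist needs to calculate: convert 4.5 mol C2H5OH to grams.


M(C2H5OH) = 46.07 g/mol
mass = n × M = 4.5 × 46.07 = 207.32 g

207.32 g


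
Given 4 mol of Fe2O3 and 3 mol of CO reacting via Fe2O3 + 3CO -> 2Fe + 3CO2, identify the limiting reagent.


Mole ratio available / coefficient:
  Fe2O3: 4/1 = 4.000
  CO: 3/3 = 1.000
Smaller ratio is limiting.

CO


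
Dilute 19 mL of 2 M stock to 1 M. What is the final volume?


C1V1 = C2V2
2 × 19 = 1 × V2
V2 = 38/1 = 38.0 mL

38.0 mL


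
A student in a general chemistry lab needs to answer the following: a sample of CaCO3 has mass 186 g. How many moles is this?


M(CaCO3) = 100.09 g/mol
n = mass/M = 186/100.09 = 1.8583 mol

1.8583 mol


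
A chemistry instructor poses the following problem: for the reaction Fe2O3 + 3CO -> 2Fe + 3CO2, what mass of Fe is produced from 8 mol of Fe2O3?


Mole ratio Fe:Fe2O3 = 2:1
n(Fe) = 8 × 2/1 = 16.000 mol
mass = 16.000 × 55.85 = 893.6 g

893.6 g


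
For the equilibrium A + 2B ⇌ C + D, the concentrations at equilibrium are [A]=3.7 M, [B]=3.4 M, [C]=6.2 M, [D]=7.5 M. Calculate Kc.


Kc = [C][D]/([A][B]^2)
= (6.2^1 × 7.5^1)/(3.7^1 × 3.4^2)
= 46.5/42.772
= 1.087

1.087


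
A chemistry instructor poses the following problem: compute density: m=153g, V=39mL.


ρ = mass/volume
= 153/39
= 3.923 g/mL

3.923 g/mL


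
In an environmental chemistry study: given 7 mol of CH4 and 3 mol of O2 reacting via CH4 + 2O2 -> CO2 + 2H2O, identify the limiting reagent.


Mole ratio available / coefficient:
  CH4: 7/1 = 7.000
  O2: 3/2 = 1.500
Smaller ratio is limiting.

O2


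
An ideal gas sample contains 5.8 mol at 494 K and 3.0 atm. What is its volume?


PV = nRT  (R = 0.08206 L·atm/(mol·K))
V = nRT/P = 5.8×0.08206×494/3.0
= 78.373 L

78.373 L


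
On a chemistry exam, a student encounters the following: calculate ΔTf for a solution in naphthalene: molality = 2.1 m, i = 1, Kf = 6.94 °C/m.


ΔTf = Kf × m × i
= 6.94 × 2.1 × 1
= 14.574 °C

14.574 °C


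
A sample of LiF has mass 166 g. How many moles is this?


M(LiF) = 25.94 g/mol
n = mass/M = 166/25.94 = 6.3994 mol

6.3994 mol


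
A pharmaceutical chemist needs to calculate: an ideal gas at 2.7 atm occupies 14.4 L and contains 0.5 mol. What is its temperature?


PV = nRT  (R = 0.08206 L·atm/(mol·K))
T = PV/(nR) = 2.7×14.4/(0.5×0.08206)
= 38.88/0.041030
= 947.60 K

947.60 K


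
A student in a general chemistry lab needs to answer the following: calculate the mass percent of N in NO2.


M(NO2) = 1×14.01 + 2×16.0 = 46.01 g/mol
Mass of N = 1 × 14.01 = 14.01 g/mol
% N = 14.01/46.01 × 100 = 30.45%

30.45%


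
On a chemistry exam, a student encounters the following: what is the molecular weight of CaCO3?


M(CaCO3) = 1×40.08 + 1×12.01 + 3×16.0
= 40.08 + 12.01 + 48.0
= 100.09 g/mol

100.09 g/mol


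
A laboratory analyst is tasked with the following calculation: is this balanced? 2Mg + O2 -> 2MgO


Equation: 2Mg + O2 -> 2MgO
Check atoms: Mg: 2=2, O: 2=2
Balanced

Yes, balanced


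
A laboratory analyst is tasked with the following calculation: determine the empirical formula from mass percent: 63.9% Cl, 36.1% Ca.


Assume 100 g sample. Moles of each element:
  Cl: 63.9/35.45 = 1.803 mol
  Ca: 36.1/40.08 = 0.901 mol
Divide by smallest (0.901):
  Cl: 1.803/0.901 = 2.0
  Ca: 0.901/0.901 = 1.0
Empirical formula: CaCl2

CaCl2


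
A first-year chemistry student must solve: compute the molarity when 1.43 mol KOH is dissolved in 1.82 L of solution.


M = n/V = 1.43/1.82 = 0.786 mol/L

0.786 M


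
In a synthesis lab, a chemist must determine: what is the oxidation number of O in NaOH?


O is usually -2
Oxidation number: -2

-2


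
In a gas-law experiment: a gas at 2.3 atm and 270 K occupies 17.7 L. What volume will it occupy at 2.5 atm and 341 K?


P1V1/T1 = P2V2/T2
V2 = P1V1T2/(T1P2)
= 2.3×17.7×341/(270×2.5)
= 20.566 L

20.566 L


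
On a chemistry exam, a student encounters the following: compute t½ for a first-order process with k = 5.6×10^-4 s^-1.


t½ = ln2/k = 0.693147/(5.6×10^-4 s^-1)
= 1238 s

1238 s


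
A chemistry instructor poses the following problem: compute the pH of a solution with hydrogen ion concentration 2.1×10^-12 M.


pH = -log10([H+]) = -log10(2.1×10^-12)
= 12 - log10(2.1)
= 12 - 0.32
= 11.68

11.68


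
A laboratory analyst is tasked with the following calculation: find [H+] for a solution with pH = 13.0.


[H+] = 10^(-pH) = 10^(-13.0)
= 1.0×10^-13 M

1.0×10^-13 M


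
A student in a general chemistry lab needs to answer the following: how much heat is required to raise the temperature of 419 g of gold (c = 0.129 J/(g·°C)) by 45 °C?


q = mcΔT = 419 × 0.129 × 45
= 2432.30 J

2432.30 J


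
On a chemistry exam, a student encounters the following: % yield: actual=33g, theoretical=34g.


% yield = actual/theoretical × 100
= 33/34 × 100
= 97.06%

97.06%


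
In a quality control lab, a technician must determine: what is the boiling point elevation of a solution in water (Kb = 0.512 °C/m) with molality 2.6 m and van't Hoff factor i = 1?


ΔTb = Kb × m × i
= 0.512 × 2.6 × 1
= 1.3312 °C

1.3312 °C


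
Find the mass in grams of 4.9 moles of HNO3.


M(HNO3) = 63.02 g/mol
mass = n × M = 4.9 × 63.02 = 308.80 g

308.80 g


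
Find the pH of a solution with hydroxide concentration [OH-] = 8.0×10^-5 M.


pOH = -log10([OH-]) = -log10(8.0×10^-5)
= 5 - log10(8.0) = 4.1
pH = 14 - pOH = 14 - 4.1 = 9.9

9.9


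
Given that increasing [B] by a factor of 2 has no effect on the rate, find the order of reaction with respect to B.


rate ∝ [B]^n
rate ∝ [B]^0
Order in B: 0

0


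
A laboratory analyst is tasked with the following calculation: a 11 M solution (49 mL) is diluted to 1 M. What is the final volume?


C1V1 = C2V2
11 × 49 = 1 × V2
V2 = 539/1 = 539.0 mL

539.0 mL


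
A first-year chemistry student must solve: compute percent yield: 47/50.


% yield = actual/theoretical × 100
= 47/50 × 100
= 94.0%

94.0%


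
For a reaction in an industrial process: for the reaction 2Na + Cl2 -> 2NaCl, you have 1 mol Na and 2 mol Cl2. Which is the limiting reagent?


Mole ratio available / coefficient:
  Na: 1/2 = 0.500
  Cl2: 2/1 = 2.000
Smaller ratio is limiting.

Na


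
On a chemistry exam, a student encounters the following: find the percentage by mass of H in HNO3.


M(HNO3) = 1×1.008 + 1×14.01 + 3×16.0 = 63.018 g/mol
Mass of H = 1 × 1.008 = 1.008 g/mol
% H = 1.008/63.018 × 100 = 1.60%

1.60%


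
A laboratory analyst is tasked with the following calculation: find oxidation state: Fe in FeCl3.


x + 3(-1) = 0, so x = +3
Oxidation number: +3

+3


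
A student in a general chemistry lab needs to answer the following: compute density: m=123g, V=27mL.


ρ = mass/volume
= 123/27
= 4.556 g/mL

4.556 g/mL


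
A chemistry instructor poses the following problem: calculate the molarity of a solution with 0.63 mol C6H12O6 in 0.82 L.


M = n/V = 0.63/0.82 = 0.768 mol/L

0.768 M


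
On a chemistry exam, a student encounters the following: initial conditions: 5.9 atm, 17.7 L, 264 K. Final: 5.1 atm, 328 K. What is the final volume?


P1V1/T1 = P2V2/T2
V2 = P1V1T2/(T1P2)
= 5.9×17.7×328/(264×5.1)
= 25.44 L

25.44 L


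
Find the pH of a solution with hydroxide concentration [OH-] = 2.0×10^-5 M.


pOH = -log10([OH-]) = -log10(2.0×10^-5)
= 5 - log10(2.0) = 4.7
pH = 14 - pOH = 14 - 4.7 = 9.3

9.3


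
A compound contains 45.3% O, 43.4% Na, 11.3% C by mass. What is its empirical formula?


Assume 100 g sample. Moles of each element:
  O: 45.3/16.0 = 2.831 mol
  Na: 43.4/22.99 = 1.888 mol
  C: 11.3/12.01 = 0.941 mol
Divide by smallest (0.941):
  O: 2.831/0.941 = 3.01
  Na: 1.888/0.941 = 2.01
  C: 0.941/0.941 = 1.0
Empirical formula: Na2CO3

Na2CO3


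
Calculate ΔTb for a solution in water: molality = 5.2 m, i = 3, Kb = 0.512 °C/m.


ΔTb = Kb × m × i
= 0.512 × 5.2 × 3
= 7.9872 °C

7.9872 °C


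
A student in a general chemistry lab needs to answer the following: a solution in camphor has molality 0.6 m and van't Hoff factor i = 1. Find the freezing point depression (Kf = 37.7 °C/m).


ΔTf = Kf × m × i
= 37.7 × 0.6 × 1
= 22.62 °C

22.62 °C


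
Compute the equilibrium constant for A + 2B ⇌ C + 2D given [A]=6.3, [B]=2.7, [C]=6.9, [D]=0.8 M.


Kc = [C][D]^2/([A][B]^2)
= (6.9^1 × 0.8^2)/(6.3^1 × 2.7^2)
= 4.416/45.927
= 0.09615

0.09615


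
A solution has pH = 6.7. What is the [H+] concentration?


[H+] = 10^(-pH) = 10^(-6.7)
= 2.0×10^-7 M

2.0×10^-7 M


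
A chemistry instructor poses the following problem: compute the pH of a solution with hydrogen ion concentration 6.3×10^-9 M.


pH = -log10([H+]) = -log10(6.3×10^-9)
= 9 - log10(6.3)
= 9 - 0.8
= 8.2

8.2


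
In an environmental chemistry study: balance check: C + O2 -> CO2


Equation: C + O2 -> CO2
Check atoms: C: 1=1, O: 2=2
Balanced

Yes, balanced


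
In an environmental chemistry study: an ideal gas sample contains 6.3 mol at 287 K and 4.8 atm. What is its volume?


PV = nRT  (R = 0.08206 L·atm/(mol·K))
V = nRT/P = 6.3×0.08206×287/4.8
= 30.911 L

30.911 L


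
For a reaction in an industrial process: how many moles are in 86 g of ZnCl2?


M(ZnCl2) = 136.28 g/mol
n = mass/M = 86/136.28 = 0.6311 mol

0.6311 mol


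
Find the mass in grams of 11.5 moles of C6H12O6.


M(C6H12O6) = 180.16 g/mol
mass = n × M = 11.5 × 180.16 = 2071.84 g

2071.84 g


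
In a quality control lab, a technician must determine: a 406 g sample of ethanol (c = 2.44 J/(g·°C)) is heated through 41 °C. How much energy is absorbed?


q = mcΔT = 406 × 2.44 × 41
= 40616.24 J

40616.24 J


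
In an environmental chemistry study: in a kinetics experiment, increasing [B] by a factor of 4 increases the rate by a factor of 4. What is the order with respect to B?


rate ∝ [B]^n
4^n = 4 → n = 1
Order in B: 1

1


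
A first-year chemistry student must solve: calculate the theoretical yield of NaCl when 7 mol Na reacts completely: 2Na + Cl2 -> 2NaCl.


Mole ratio NaCl:Na = 2:2
n(NaCl) = 7 × 2/2 = 7.000 mol
mass = 7.000 × 58.44 = 409.08 g

409.08 g


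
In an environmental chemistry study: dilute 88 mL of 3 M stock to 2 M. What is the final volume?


C1V1 = C2V2
3 × 88 = 2 × V2
V2 = 264/2 = 132.0 mL

132.0 mL


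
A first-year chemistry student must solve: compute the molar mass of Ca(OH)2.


M(Ca(OH)2) = 1×40.08 + 2×16.0 + 2×1.008
= 40.08 + 32.0 + 2.02
= 74.1 g/mol

74.1 g/mol


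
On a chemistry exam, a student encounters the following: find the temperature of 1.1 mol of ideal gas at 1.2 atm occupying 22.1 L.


PV = nRT  (R = 0.08206 L·atm/(mol·K))
T = PV/(nR) = 1.2×22.1/(1.1×0.08206)
= 26.52/0.090266
= 293.80 K

293.80 K


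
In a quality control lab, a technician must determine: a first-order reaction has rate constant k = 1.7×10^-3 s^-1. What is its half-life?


t½ = ln2/k = 0.693147/(1.7×10^-3 s^-1)
= 407.7 s

407.7 s


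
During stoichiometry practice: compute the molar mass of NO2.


M(NO2) = 1×14.01 + 2×16.0
= 14.01 + 32.0
= 46.01 g/mol

46.01 g/mol


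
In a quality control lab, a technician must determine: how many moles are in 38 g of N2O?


M(N2O) = 44.02 g/mol
n = mass/M = 38/44.02 = 0.8632 mol

0.8632 mol


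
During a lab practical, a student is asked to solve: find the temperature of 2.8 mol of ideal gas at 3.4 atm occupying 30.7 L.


PV = nRT  (R = 0.08206 L·atm/(mol·K))
T = PV/(nR) = 3.4×30.7/(2.8×0.08206)
= 104.38/0.229768
= 454.28 K

454.28 K


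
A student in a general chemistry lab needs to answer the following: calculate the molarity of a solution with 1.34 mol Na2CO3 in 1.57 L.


M = n/V = 1.34/1.57 = 0.854 mol/L

0.854 M


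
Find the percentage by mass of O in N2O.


M(N2O) = 2×14.01 + 1×16.0 = 44.02 g/mol
Mass of O = 1 × 16.0 = 16.00 g/mol
% O = 16.00/44.02 × 100 = 36.35%

36.35%


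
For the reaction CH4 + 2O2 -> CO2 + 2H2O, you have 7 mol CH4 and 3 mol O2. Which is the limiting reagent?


Mole ratio available / coefficient:
  CH4: 7/1 = 7.000
  O2: 3/2 = 1.500
Smaller ratio is limiting.

O2


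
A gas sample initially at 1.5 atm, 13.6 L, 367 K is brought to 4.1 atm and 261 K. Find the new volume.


P1V1/T1 = P2V2/T2
V2 = P1V1T2/(T1P2)
= 1.5×13.6×261/(367×4.1)
= 3.539 L

3.539 L


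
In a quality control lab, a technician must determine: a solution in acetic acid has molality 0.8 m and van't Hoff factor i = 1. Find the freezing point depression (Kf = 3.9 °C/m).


ΔTf = Kf × m × i
= 3.9 × 0.8 × 1
= 3.12 °C

3.12 °C


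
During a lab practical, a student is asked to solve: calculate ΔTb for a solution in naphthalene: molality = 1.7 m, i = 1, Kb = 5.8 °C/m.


ΔTb = Kb × m × i
= 5.8 × 1.7 × 1
= 9.86 °C

9.86 °C


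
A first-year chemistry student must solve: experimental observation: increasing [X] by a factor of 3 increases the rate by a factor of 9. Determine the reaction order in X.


rate ∝ [X]^n
3^n = 9 → n = 2
Order in X: 2

2


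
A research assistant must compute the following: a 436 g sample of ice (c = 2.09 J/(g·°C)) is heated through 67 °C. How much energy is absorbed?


q = mcΔT = 436 × 2.09 × 67
= 61053.08 J

61053.08 J


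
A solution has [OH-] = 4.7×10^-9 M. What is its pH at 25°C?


pOH = -log10([OH-]) = -log10(4.7×10^-9)
= 9 - log10(4.7) = 8.33
pH = 14 - pOH = 14 - 8.33 = 5.67

5.67


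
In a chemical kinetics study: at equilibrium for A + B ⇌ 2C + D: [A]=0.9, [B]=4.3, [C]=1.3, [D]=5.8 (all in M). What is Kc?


Kc = [C]^2[D]/([A][B])
= (1.3^2 × 5.8^1)/(0.9^1 × 4.3^1)
= 9.802/3.87
= 2.533

2.533


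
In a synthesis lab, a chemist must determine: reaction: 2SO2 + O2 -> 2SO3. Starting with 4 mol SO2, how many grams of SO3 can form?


Mole ratio SO3:SO2 = 2:2
n(SO3) = 4 × 2/2 = 4.000 mol
mass = 4.000 × 80.07 = 320.28 g

320.28 g


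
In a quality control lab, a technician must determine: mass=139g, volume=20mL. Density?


ρ = mass/volume
= 139/20
= 6.95 g/mL

6.95 g/mL


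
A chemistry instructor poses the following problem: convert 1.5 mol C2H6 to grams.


M(C2H6) = 30.07 g/mol
mass = n × M = 1.5 × 30.07 = 45.11 g

45.11 g


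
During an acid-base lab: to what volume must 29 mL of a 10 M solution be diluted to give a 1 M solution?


C1V1 = C2V2
10 × 29 = 1 × V2
V2 = 290/1 = 290.0 mL

290.0 mL


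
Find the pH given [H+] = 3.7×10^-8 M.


pH = -log10([H+]) = -log10(3.7×10^-8)
= 8 - log10(3.7)
= 8 - 0.57
= 7.43

7.43


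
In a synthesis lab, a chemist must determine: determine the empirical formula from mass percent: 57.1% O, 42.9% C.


Assume 100 g sample. Moles of each element:
  O: 57.1/16.0 = 3.569 mol
  C: 42.9/12.01 = 3.572 mol
Divide by smallest (3.569):
  O: 3.569/3.569 = 1.0
  C: 3.572/3.569 = 1.0
Empirical formula: CO

CO


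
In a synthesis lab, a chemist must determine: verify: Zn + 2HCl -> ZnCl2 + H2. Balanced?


Equation: Zn + 2HCl -> ZnCl2 + H2
Check atoms: Cl: 2=2, H: 2=2, Zn: 1=1
Balanced

Yes, balanced


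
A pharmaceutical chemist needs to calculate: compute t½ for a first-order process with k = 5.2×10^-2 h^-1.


t½ = ln2/k = 0.693147/(5.2×10^-2 h^-1)
= 13.33 h

13.33 h


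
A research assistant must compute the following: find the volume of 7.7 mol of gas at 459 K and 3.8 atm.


PV = nRT  (R = 0.08206 L·atm/(mol·K))
V = nRT/P = 7.7×0.08206×459/3.8
= 76.322 L

76.322 L


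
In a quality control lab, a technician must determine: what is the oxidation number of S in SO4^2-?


x + 4(-2) = -2, so x = +6
Oxidation number: +6

+6


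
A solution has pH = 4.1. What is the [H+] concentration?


[H+] = 10^(-pH) = 10^(-4.1)
= 7.94×10^-5 M

7.94×10^-5 M


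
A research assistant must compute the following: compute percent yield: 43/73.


% yield = actual/theoretical × 100
= 43/73 × 100
= 58.9%

58.9%


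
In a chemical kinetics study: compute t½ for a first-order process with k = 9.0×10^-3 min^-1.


t½ = ln2/k = 0.693147/(9.0×10^-3 min^-1)
= 77.02 min

77.02 min
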